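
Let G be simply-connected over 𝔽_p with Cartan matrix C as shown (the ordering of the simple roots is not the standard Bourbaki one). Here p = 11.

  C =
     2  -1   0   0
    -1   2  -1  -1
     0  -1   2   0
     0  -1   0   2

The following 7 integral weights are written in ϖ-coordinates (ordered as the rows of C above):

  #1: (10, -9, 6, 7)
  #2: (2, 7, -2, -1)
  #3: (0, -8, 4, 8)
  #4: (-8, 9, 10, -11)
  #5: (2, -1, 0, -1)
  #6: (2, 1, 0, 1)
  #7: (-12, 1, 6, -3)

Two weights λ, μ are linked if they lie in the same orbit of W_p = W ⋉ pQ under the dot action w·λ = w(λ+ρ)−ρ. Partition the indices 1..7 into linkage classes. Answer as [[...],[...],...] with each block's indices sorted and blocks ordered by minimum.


Cartan matrix: type D_4 (|W|=192); un-permuting the 4 rows.

W_11-reps of the 7 weights in Ā_11 (same 4-coord order as C):

  λ_1 → (3, 0, 1, 0)
  λ_2 → (3, 0, 1, 0)
  λ_3 → (5, 1, 1, 1)
  λ_4 → (3, 0, 1, 0)
  λ_5 → (3, 0, 1, 0)
  λ_6 → (3, 2, 1, 2)
  λ_7 → (2, 0, 2, 7)

The 7 indices split into 4 linkage classes (same alcove rep ⇔ same W_11-dot-orbit):

[[1, 2, 4, 5], [3], [6], [7]]


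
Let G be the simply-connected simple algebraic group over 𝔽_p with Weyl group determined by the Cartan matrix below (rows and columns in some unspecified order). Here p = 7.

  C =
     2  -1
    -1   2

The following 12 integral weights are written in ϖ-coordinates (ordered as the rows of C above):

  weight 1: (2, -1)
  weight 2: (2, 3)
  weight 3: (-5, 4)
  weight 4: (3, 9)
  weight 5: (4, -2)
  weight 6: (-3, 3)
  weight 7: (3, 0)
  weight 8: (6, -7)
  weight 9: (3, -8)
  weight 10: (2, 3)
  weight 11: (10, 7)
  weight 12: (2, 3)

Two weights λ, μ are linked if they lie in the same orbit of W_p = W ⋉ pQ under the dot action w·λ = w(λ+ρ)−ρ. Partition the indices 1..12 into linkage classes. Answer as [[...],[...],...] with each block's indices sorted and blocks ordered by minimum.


A_2 Cartan matrix, 2 simple roots permuted; ρ=(1,1).

λ_j+ρ reflected into Ā_7 (⟨·,θ^∨⟩≤7); 2-tuples as given:

  λ_1 → (3, 0);  λ_2 → (3, 4);  λ_3 → (4, 1);  λ_4 → (3, 0);  λ_5 → (4, 1);  λ_6 → (2, 2);  λ_7 → (4, 1);  λ_8 → (1, 6);  λ_9 → (3, 4);  λ_10 → (3, 4);  λ_11 → (4, 1);  λ_12 → (3, 4)

Linkage partition of the 12 weights (5 classes, p=7):

[[1, 4], [2, 9, 10, 12], [3, 5, 7, 11], [6], [8]]


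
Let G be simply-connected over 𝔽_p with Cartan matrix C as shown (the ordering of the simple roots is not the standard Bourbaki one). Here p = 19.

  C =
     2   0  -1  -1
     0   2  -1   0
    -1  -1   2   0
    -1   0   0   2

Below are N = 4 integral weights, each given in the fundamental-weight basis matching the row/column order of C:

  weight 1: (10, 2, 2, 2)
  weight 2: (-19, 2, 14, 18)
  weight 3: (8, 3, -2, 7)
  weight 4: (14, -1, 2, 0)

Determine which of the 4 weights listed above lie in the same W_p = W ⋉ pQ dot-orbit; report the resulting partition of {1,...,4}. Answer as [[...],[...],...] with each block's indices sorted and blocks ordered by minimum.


C ↔ A_4 under row/col permutation; |W(A_4)| = 120.

Each λ_j+ρ reduced to Ā_19; 4-tuples below use C's row order:

  λ_1+ρ ↦ (11, 2, 3, 2);  λ_2+ρ ↦ (15, 0, 3, 1);  λ_3+ρ ↦ (8, 2, 1, 7);  λ_4+ρ ↦ (15, 0, 3, 1)

Partition of {1..4} into 3 W_19-dot-orbits:

[[1], [2, 4], [3]]


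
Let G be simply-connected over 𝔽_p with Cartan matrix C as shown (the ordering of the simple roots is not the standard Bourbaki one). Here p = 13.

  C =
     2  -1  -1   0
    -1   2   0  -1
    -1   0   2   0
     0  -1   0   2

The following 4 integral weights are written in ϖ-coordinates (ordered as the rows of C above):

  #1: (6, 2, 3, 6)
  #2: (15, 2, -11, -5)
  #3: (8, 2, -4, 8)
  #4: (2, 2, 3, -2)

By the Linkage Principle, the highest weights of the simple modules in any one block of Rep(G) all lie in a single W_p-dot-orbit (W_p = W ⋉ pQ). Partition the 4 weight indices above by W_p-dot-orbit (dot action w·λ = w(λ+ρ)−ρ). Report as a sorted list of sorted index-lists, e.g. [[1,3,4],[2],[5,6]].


Cartan matrix: type A_4 (|W|=120); un-permuting the 4 rows.

Each λ_j+ρ reduced to Ā_13; 4-tuples below use C's row order:

  λ_1+ρ ↦ (3, 2, 4, 1)
  λ_2+ρ ↦ (3, 2, 4, 1)
  λ_3+ρ ↦ (1, 3, 5, 1)
  λ_4+ρ ↦ (3, 2, 4, 1)

Partition of {1..4} into 2 W_13-dot-orbits:

[[1, 2, 4], [3]]


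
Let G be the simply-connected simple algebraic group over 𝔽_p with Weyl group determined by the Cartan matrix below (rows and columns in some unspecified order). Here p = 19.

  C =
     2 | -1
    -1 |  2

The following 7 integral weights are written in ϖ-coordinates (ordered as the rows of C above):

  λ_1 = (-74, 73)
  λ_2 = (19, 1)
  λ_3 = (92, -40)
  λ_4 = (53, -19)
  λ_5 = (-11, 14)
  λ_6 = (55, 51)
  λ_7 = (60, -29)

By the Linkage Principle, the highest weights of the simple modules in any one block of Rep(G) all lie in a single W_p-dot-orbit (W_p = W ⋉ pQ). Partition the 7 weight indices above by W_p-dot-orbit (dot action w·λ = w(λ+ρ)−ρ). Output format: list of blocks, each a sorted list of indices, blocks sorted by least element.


Dynkin diagram of C (from the 2 off-diagonal −1 entries): A_2.

Ā_19 reps of the 7 weights (A_2, coords as presented):

  λ_1 → (16, 1) · λ_2 → (16, 1) · λ_3 → (16, 1) · λ_4 → (16, 1) · λ_5 → (10, 5) · λ_6 → (5, 1) · λ_7 → (10, 5)

Partition of {1..7} into 3 W_19-dot-orbits:

[[1, 2, 3, 4], [5, 7], [6]]


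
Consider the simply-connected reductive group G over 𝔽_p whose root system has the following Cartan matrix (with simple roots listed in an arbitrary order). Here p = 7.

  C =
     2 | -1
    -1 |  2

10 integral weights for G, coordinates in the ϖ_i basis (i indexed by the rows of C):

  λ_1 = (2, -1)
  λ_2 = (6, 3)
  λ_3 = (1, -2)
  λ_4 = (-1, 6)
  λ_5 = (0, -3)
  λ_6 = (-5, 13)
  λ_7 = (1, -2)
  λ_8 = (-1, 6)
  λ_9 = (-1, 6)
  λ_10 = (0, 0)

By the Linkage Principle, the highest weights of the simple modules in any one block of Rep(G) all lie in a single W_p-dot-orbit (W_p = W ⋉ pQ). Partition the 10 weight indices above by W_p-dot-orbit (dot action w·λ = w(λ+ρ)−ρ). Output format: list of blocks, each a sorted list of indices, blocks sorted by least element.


A_2 Cartan matrix, 2 simple roots permuted; ρ=(1,1).

Ā_7 reps of the 10 weights (A_2, coords as presented):

  λ_1+ρ ↦ (3, 0)
  λ_2+ρ ↦ (3, 0)
  λ_3+ρ ↦ (1, 1)
  λ_4+ρ ↦ (0, 7)
  λ_5+ρ ↦ (1, 1)
  λ_6+ρ ↦ (3, 0)
  λ_7+ρ ↦ (1, 1)
  λ_8+ρ ↦ (0, 7)
  λ_9+ρ ↦ (0, 7)
  λ_10+ρ ↦ (1, 1)

Partition of {1..10} into 3 W_7-dot-orbits:

[[1, 2, 6], [3, 5, 7, 10], [4, 8, 9]]


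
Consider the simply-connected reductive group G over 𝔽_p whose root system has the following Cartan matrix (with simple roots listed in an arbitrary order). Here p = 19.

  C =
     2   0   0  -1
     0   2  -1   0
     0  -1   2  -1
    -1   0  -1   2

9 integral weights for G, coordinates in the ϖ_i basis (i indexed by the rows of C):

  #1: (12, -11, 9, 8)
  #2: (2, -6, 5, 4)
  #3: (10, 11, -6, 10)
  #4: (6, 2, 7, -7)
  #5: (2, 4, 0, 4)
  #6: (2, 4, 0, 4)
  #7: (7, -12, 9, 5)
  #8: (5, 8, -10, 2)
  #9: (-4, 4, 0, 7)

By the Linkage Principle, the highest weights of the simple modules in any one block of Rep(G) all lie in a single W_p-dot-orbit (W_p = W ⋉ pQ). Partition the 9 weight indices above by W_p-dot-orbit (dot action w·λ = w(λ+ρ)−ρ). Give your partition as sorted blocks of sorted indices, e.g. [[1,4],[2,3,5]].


Root system A_4: the 4×4 matrix C matches after relabeling.

Ā_19 reps of the 9 weights (A_4, coords as presented):

  1: (0, 0, 3, 6);  2: (3, 5, 1, 5);  3: (1, 3, 2, 6);  4: (1, 3, 2, 6);  5: (3, 5, 1, 5);  6: (3, 5, 1, 5);  7: (3, 5, 1, 5);  8: (0, 0, 3, 6);  9: (3, 5, 1, 5)

The 9 indices split into 3 linkage classes (same alcove rep ⇔ same W_19-dot-orbit):

[[1, 8], [2, 5, 6, 7, 9], [3, 4]]


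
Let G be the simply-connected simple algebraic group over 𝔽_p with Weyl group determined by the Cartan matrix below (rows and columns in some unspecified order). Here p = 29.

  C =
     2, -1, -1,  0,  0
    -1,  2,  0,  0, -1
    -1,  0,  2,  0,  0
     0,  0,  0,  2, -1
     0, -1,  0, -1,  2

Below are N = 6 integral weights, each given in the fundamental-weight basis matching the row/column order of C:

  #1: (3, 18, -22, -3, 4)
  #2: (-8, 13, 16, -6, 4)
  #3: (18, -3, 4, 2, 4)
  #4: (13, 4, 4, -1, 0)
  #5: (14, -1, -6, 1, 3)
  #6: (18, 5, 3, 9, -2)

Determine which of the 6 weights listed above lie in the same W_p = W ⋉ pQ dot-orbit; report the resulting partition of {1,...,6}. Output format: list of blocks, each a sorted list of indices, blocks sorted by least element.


Type A_5, rank 5, |W|=720; reorder rows/cols to standard.

Ā_29 reps of the 6 weights (A_5, coords as presented):

  λ_1+ρ ↦ (17, 2, 4, 2, 3);  λ_2+ρ ↦ (7, 7, 10, 5, 0);  λ_3+ρ ↦ (17, 2, 4, 2, 3);  λ_4+ρ ↦ (14, 5, 5, 0, 1);  λ_5+ρ ↦ (10, 0, 5, 2, 4);  λ_6+ρ ↦ (14, 5, 5, 0, 1)

Partition of {1..6} into 4 W_29-dot-orbits:

[[1, 3], [2], [4, 6], [5]]


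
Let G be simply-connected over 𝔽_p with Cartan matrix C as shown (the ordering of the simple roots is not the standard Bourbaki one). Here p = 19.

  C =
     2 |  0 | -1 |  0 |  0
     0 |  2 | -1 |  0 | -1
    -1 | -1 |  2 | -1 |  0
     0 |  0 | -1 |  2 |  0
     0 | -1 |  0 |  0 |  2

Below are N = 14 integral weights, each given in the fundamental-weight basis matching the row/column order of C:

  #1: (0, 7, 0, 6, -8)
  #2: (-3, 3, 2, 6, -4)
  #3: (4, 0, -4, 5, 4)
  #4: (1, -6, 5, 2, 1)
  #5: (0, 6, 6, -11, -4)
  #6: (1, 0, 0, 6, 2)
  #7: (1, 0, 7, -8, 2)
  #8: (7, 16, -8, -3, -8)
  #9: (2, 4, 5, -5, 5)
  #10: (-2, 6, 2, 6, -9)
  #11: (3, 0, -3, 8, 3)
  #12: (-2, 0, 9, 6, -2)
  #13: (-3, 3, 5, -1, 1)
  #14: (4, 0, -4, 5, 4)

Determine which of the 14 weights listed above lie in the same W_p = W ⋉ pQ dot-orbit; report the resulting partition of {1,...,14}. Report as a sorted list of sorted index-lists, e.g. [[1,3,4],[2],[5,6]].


Root system D_5: the 5×5 matrix C matches after relabeling.

Folding the 14 weights λ_j+ρ into Ā_19 (reps in the given 5-coord order):

  [1] (1, 1, 1, 7, 7);  [2] (2, 1, 1, 7, 3);  [3] (2, 2, 1, 3, 3);  [4] (2, 2, 1, 3, 3);  [5] (2, 1, 1, 7, 3);  [6] (2, 1, 1, 7, 3);  [7] (2, 1, 1, 7, 3);  [8] (1, 1, 1, 7, 7);  [9] (2, 2, 1, 3, 3);  [10] (1, 1, 1, 7, 7);  [11] (2, 1, 1, 7, 3);  [12] (1, 1, 1, 7, 7);  [13] (2, 3, 4, 0, 2);  [14] (2, 2, 1, 3, 3)

Grouping the 14 weights by Ā_19-representative: 4 linkage classes.

[[1, 8, 10, 12], [2, 5, 6, 7, 11], [3, 4, 9, 14], [13]]


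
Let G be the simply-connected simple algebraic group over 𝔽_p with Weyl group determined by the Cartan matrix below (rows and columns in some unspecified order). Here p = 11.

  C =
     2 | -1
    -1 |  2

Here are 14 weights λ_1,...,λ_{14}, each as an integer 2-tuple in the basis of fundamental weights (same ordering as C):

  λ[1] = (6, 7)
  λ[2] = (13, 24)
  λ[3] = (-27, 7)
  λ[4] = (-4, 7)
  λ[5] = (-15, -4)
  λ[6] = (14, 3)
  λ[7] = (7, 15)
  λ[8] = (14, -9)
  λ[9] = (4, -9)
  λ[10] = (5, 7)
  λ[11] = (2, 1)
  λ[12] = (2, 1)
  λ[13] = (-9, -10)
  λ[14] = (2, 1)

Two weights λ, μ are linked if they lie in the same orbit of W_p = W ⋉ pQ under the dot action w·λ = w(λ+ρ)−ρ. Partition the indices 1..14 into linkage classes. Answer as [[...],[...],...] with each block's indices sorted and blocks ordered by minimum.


Type A_2, rank 2, |W|=6; reorder rows/cols to standard.

Folding the 14 weights λ_j+ρ into Ā_11 (reps in the given 2-coord order):

  [1] (3, 4) · [2] (3, 5) · [3] (3, 4) · [4] (3, 5) · [5] (3, 5) · [6] (3, 4) · [7] (3, 2) · [8] (3, 4) · [9] (3, 5) · [10] (3, 5) · [11] (3, 2) · [12] (3, 2) · [13] (3, 2) · [14] (3, 2)

Partition of {1..14} into 3 W_11-dot-orbits:

[[1, 3, 6, 8], [2, 4, 5, 9, 10], [7, 11, 12, 13, 14]]


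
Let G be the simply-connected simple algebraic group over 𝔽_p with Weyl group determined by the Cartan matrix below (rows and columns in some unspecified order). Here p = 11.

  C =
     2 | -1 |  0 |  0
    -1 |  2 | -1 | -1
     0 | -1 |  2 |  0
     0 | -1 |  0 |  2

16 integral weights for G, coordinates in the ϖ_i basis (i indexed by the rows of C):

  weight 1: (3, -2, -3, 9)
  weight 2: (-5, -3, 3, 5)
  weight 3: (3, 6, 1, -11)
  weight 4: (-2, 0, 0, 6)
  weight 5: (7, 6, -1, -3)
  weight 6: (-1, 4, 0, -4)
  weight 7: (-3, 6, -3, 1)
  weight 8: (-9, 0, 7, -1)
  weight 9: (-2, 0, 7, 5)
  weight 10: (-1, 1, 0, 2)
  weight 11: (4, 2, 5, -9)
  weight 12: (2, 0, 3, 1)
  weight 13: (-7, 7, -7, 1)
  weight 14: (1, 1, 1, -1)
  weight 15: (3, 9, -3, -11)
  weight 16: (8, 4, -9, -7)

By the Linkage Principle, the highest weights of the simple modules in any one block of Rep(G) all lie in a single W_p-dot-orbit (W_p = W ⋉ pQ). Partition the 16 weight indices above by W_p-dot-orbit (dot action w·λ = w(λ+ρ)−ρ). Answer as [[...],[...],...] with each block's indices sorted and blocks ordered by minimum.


D_4 Cartan matrix, 4 simple roots permuted; ρ=(1,1,1,1).

W_11-reps of the 16 weights in Ā_11 (same 4-coord order as C):

  1: (1, 0, 1, 7) · 2: (2, 2, 2, 0) · 3: (1, 0, 1, 7) · 4: (1, 0, 1, 7) · 5: (2, 2, 2, 0) · 6: (0, 2, 1, 3) · 7: (2, 2, 2, 2) · 8: (1, 0, 1, 7) · 9: (3, 1, 4, 2) · 10: (0, 2, 1, 3) · 11: (0, 2, 1, 3) · 12: (3, 1, 4, 2) · 13: (2, 2, 2, 2) · 14: (2, 2, 2, 0) · 15: (1, 0, 1, 7) · 16: (0, 2, 1, 3)

5 distinct reps among the 16 weights ⇒ 5 W_11-linkage classes:

[[1, 3, 4, 8, 15], [2, 5, 14], [6, 10, 11, 16], [7, 13], [9, 12]]


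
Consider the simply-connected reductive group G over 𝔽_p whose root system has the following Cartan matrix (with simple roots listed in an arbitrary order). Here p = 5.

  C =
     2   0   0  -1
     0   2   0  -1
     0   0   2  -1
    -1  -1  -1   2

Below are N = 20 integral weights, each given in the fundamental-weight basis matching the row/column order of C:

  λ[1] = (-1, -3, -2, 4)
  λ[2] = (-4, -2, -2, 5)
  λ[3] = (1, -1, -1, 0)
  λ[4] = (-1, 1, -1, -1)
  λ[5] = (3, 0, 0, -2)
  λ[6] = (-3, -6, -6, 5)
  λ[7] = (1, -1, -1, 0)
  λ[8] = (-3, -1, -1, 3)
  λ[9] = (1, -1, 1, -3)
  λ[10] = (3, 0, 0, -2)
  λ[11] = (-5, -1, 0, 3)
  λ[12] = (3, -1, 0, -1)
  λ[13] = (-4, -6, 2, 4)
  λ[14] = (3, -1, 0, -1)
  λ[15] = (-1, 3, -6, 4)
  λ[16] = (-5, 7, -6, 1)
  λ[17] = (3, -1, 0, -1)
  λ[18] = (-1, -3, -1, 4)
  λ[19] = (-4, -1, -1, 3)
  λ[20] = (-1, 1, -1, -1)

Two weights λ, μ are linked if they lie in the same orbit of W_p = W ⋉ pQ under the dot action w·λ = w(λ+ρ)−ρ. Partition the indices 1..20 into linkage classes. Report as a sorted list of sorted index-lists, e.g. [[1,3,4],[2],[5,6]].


Root system D_4: the 4×4 matrix C matches after relabeling.

λ_j+ρ reflected into Ā_5 (⟨·,θ^∨⟩≤5); 4-tuples as given:

  [1] (0, 2, 1, 0);  [2] (2, 0, 0, 1);  [3] (2, 0, 0, 1);  [4] (0, 2, 0, 0);  [5] (3, 0, 0, 1);  [6] (3, 0, 0, 1);  [7] (2, 0, 0, 1);  [8] (2, 0, 0, 1);  [9] (0, 2, 0, 0);  [10] (3, 0, 0, 1);  [11] (4, 0, 1, 0);  [12] (4, 0, 1, 0);  [13] (0, 2, 0, 0);  [14] (4, 0, 1, 0);  [15] (4, 0, 1, 0);  [16] (0, 2, 1, 0);  [17] (4, 0, 1, 0);  [18] (0, 2, 0, 0);  [19] (3, 0, 0, 1);  [20] (0, 2, 0, 0)

Partition of {1..20} into 5 W_5-dot-orbits:

[[1, 16], [2, 3, 7, 8], [4, 9, 13, 18, 20], [5, 6, 10, 19], [11, 12, 14, 15, 17]]


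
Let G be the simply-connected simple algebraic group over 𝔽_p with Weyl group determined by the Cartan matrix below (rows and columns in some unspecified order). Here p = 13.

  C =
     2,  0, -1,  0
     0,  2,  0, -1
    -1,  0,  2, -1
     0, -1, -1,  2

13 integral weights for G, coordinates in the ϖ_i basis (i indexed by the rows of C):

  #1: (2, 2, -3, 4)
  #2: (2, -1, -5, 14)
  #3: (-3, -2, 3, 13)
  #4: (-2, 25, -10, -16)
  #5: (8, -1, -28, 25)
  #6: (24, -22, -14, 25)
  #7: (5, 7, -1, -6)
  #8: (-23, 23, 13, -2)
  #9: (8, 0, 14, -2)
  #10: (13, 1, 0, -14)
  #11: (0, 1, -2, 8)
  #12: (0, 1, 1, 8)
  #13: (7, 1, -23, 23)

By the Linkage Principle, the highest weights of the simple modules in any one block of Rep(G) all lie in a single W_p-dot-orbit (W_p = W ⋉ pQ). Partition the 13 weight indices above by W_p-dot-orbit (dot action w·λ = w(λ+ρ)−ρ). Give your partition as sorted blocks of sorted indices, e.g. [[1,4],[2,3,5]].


Dynkin diagram of C (from the 6 off-diagonal −1 entries): A_4.

Alcove-folded reps (p=13, 13 weights, presented ϖ-order):

  1: (1, 3, 2, 3) · 2: (0, 1, 2, 9) · 3: (0, 2, 1, 8) · 4: (0, 1, 2, 9) · 5: (1, 0, 4, 8) · 6: (1, 0, 4, 8) · 7: (1, 3, 5, 0) · 8: (0, 2, 1, 8) · 9: (0, 1, 2, 9) · 10: (0, 1, 2, 9) · 11: (0, 2, 1, 8) · 12: (0, 1, 2, 9) · 13: (0, 2, 1, 8)

Grouping the 13 weights by Ā_13-representative: 5 linkage classes.

[[1], [2, 4, 9, 10, 12], [3, 8, 11, 13], [5, 6], [7]]


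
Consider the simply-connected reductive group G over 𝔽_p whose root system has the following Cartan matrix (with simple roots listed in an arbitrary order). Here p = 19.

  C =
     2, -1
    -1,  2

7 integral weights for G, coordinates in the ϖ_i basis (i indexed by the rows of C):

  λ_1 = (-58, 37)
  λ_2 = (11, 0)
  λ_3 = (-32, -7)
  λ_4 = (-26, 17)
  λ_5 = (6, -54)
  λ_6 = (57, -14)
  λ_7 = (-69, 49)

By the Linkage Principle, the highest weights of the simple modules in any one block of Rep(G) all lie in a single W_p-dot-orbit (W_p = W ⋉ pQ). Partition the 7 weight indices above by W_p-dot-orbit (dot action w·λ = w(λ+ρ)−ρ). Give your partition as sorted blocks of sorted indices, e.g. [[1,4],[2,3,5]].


C ↔ A_2 under row/col permutation; |W(A_2)| = 6.

Folding the 7 weights λ_j+ρ into Ā_19 (reps in the given 2-coord order):

    1: (19, 0)
    2: (12, 1)
    3: (12, 1)
    4: (12, 1)
    5: (7, 4)
    6: (12, 1)
    7: (7, 11)

4 distinct reps among the 7 weights ⇒ 4 W_19-linkage classes:

[[1], [2, 3, 4, 6], [5], [7]]


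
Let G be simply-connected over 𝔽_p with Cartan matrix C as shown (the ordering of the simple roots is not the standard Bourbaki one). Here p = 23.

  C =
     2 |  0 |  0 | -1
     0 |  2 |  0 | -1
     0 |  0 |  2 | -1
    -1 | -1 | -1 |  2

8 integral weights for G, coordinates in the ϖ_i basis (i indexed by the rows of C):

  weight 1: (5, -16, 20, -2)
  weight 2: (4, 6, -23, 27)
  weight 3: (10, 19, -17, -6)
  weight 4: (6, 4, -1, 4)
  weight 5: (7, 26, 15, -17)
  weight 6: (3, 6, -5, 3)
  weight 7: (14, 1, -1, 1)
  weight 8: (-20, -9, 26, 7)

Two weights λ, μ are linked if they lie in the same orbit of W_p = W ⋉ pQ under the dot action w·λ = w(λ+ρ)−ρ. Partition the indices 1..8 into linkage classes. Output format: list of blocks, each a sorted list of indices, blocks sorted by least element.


Root system D_4: the 4×4 matrix C matches after relabeling.

Alcove-folded reps (p=23, 8 weights, presented ϖ-order):

  λ_1+ρ ↦ (10, 1, 5, 2);  λ_2+ρ ↦ (7, 5, 0, 5);  λ_3+ρ ↦ (10, 1, 5, 2);  λ_4+ρ ↦ (7, 5, 0, 5);  λ_5+ρ ↦ (4, 7, 4, 0);  λ_6+ρ ↦ (4, 7, 4, 0);  λ_7+ρ ↦ (15, 2, 0, 2);  λ_8+ρ ↦ (4, 7, 4, 0)

Partition of {1..8} into 4 W_23-dot-orbits:

[[1, 3], [2, 4], [5, 6, 8], [7]]


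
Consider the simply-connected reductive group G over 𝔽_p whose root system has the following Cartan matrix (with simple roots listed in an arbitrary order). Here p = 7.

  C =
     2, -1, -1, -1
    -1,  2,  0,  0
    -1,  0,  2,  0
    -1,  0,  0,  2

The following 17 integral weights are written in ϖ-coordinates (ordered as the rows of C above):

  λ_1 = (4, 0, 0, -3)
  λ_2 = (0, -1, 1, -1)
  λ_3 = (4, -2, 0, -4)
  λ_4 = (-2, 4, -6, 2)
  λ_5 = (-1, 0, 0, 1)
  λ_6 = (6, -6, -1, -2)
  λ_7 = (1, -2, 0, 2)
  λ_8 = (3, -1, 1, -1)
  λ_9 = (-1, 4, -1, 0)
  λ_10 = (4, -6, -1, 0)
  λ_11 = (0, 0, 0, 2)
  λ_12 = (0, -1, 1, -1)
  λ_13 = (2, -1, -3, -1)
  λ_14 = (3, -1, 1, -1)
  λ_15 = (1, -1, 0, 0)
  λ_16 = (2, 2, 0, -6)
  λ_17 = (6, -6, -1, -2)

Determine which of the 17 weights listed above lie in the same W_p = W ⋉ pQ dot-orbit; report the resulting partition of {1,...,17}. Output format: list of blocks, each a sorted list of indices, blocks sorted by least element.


Dynkin diagram of C (from the 6 off-diagonal −1 entries): D_4.

Each λ_j+ρ reduced to Ā_7; 4-tuples below use C's row order:

  [1] (0, 1, 1, 2)
  [2] (1, 0, 2, 0)
  [3] (1, 1, 1, 3)
  [4] (1, 1, 1, 3)
  [5] (0, 1, 1, 2)
  [6] (0, 5, 0, 1)
  [7] (1, 1, 1, 3)
  [8] (1, 0, 2, 0)
  [9] (0, 5, 0, 1)
  [10] (0, 5, 0, 1)
  [11] (1, 1, 1, 3)
  [12] (1, 0, 2, 0)
  [13] (1, 0, 2, 0)
  [14] (1, 0, 2, 0)
  [15] (2, 0, 1, 1)
  [16] (1, 1, 1, 3)
  [17] (0, 5, 0, 1)

Grouping the 17 weights by Ā_7-representative: 5 linkage classes.

[[1, 5], [2, 8, 12, 13, 14], [3, 4, 7, 11, 16], [6, 9, 10, 17], [15]]


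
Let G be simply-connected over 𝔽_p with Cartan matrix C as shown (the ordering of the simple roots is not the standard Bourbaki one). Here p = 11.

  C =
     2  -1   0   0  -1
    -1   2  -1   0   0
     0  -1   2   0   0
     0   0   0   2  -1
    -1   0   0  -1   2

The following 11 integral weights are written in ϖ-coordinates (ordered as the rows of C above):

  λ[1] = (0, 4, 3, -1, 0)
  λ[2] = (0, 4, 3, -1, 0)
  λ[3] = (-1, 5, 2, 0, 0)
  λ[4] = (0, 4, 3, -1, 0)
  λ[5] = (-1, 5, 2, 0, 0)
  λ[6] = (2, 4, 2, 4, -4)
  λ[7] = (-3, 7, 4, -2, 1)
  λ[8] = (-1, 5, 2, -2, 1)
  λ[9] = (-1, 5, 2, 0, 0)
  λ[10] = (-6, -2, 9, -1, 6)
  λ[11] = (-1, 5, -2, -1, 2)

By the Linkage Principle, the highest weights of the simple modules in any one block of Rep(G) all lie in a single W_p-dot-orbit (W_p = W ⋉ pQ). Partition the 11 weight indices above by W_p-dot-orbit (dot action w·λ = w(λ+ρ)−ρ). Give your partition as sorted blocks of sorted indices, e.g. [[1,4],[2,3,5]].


Cartan matrix: type A_5 (|W|=720); un-permuting the 5 rows.

Folding the 11 weights λ_j+ρ into Ā_11 (reps in the given 5-coord order):

  1: (1, 5, 4, 0, 1)
  2: (1, 5, 4, 0, 1)
  3: (0, 6, 3, 1, 1)
  4: (1, 5, 4, 0, 1)
  5: (0, 6, 3, 1, 1)
  6: (0, 5, 1, 0, 3)
  7: (0, 6, 3, 1, 1)
  8: (0, 6, 3, 1, 1)
  9: (0, 6, 3, 1, 1)
  10: (1, 5, 4, 0, 1)
  11: (0, 5, 1, 0, 3)

Linkage partition of the 11 weights (3 classes, p=11):

[[1, 2, 4, 10], [3, 5, 7, 8, 9], [6, 11]]


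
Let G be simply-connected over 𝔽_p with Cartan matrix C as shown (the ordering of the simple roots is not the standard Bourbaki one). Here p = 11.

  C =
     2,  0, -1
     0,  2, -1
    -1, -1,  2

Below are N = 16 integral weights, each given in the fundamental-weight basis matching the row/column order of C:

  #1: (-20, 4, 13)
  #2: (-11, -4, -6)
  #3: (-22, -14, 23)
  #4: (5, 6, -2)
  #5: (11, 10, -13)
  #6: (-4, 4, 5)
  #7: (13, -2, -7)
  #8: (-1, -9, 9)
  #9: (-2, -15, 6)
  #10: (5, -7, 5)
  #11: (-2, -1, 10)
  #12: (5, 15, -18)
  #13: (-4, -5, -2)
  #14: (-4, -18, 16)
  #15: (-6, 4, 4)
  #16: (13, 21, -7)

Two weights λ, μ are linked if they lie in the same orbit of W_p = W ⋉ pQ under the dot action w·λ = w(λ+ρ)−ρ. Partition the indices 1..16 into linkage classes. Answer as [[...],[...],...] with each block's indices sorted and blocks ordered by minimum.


Cartan matrix: type A_3 (|W|=24); un-permuting the 3 rows.

Ā_11 reps of the 16 weights (A_3, coords as presented):

  [1] (3, 5, 3)
  [2] (4, 3, 1)
  [3] (0, 8, 2)
  [4] (4, 5, 1)
  [5] (1, 0, 10)
  [6] (3, 5, 3)
  [7] (4, 3, 1)
  [8] (0, 8, 2)
  [9] (4, 3, 1)
  [10] (5, 5, 0)
  [11] (1, 0, 10)
  [12] (5, 5, 0)
  [13] (4, 3, 1)
  [14] (3, 5, 3)
  [15] (5, 5, 0)
  [16] (3, 5, 3)

Grouping the 16 weights by Ā_11-representative: 6 linkage classes.

[[1, 6, 14, 16], [2, 7, 9, 13], [3, 8], [4], [5, 11], [10, 12, 15]]


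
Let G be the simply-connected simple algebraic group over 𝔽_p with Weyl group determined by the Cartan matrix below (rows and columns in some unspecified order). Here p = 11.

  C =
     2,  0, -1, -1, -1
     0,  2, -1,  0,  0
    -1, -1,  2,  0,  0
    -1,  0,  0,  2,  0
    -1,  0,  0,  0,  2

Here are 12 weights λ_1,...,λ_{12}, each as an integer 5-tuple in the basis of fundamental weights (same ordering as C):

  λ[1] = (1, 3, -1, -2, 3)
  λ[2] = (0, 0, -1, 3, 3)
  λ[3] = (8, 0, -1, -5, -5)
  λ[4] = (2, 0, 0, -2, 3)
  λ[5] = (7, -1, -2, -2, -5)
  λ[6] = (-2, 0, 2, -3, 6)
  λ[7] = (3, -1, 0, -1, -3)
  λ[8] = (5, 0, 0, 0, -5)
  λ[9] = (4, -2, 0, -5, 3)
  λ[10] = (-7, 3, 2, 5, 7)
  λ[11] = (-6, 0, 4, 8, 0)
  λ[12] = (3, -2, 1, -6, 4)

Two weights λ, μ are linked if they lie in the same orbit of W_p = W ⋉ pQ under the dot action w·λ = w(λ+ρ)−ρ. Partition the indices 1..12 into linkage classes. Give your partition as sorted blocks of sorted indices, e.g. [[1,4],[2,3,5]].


Root system D_5: the 5×5 matrix C matches after relabeling.

Ā_11 reps of the 12 weights (D_5, coords as presented):

  [1] (1, 4, 0, 1, 4)
  [2] (1, 1, 0, 4, 4)
  [3] (1, 1, 0, 4, 4)
  [4] (2, 1, 0, 1, 4)
  [5] (2, 1, 0, 1, 4)
  [6] (2, 1, 0, 1, 4)
  [7] (2, 0, 1, 0, 2)
  [8] (2, 1, 0, 1, 4)
  [9] (1, 1, 0, 4, 4)
  [10] (2, 0, 1, 0, 2)
  [11] (1, 1, 0, 4, 4)
  [12] (1, 1, 0, 4, 4)

Partition of {1..12} into 4 W_11-dot-orbits:

[[1], [2, 3, 9, 11, 12], [4, 5, 6, 8], [7, 10]]


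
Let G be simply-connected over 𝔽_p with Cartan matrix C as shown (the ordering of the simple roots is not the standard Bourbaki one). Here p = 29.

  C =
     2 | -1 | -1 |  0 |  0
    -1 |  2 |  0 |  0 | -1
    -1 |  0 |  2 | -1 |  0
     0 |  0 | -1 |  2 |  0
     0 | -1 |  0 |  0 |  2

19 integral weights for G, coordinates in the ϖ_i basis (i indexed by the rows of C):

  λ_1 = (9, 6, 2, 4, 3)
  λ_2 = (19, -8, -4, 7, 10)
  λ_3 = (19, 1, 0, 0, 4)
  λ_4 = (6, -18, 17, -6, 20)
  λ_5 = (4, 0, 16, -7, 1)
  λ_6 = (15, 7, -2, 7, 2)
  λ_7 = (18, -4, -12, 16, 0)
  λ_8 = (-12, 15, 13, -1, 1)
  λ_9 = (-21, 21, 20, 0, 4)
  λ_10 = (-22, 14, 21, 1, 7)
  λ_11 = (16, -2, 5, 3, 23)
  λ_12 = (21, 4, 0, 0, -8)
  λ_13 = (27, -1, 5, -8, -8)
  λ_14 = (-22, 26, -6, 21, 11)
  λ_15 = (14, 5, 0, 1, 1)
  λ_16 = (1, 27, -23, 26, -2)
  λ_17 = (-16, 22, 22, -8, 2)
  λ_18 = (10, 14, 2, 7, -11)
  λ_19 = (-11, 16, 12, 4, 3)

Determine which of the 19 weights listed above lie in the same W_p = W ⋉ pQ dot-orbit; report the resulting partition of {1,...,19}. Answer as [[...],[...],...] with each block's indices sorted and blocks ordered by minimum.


Dynkin diagram of C (from the 8 off-diagonal −1 entries): A_5.

Each λ_j+ρ reduced to Ā_29; 5-tuples below use C's row order:

    λ_1 → (10, 7, 3, 5, 4)
    λ_2 → (10, 7, 3, 5, 4)
    λ_3 → (20, 2, 1, 1, 5)
    λ_4 → (10, 7, 3, 5, 4)
    λ_5 → (5, 1, 11, 6, 2)
    λ_6 → (15, 6, 1, 2, 2)
    λ_7 → (5, 1, 11, 6, 2)
    λ_8 → (11, 5, 3, 0, 2)
    λ_9 → (20, 2, 1, 1, 5)
    λ_10 → (15, 6, 1, 2, 2)
    λ_11 → (5, 1, 11, 6, 2)
    λ_12 → (20, 2, 1, 1, 5)
    λ_13 → (20, 2, 1, 1, 5)
    λ_14 → (5, 1, 11, 6, 2)
    λ_15 → (15, 6, 1, 2, 2)
    λ_16 → (20, 2, 1, 1, 5)
    λ_17 → (15, 6, 1, 2, 2)
    λ_18 → (11, 5, 3, 0, 2)
    λ_19 → (10, 7, 3, 5, 4)

Partition of {1..19} into 5 W_29-dot-orbits:

[[1, 2, 4, 19], [3, 9, 12, 13, 16], [5, 7, 11, 14], [6, 10, 15, 17], [8, 18]]


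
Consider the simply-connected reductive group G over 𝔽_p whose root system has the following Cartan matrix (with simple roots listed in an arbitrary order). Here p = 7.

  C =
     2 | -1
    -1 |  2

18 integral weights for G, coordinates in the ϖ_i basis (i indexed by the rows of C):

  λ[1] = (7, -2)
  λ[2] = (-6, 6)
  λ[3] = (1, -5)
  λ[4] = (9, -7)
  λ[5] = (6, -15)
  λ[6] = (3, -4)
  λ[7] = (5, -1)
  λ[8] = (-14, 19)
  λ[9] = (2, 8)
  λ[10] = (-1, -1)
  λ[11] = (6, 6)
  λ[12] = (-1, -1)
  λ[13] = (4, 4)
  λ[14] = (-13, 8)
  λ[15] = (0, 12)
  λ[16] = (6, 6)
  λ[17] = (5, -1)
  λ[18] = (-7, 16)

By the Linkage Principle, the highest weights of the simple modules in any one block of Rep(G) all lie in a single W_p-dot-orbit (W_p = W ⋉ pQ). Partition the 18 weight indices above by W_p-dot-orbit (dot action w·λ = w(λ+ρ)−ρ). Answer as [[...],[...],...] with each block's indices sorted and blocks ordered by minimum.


Root system A_2: the 2×2 matrix C matches after relabeling.

W_7-reps of the 18 weights in Ā_7 (same 2-coord order as C):

    λ_1+ρ ↦ (6, 0)
    λ_2+ρ ↦ (5, 2)
    λ_3+ρ ↦ (2, 2)
    λ_4+ρ ↦ (1, 3)
    λ_5+ρ ↦ (0, 0)
    λ_6+ρ ↦ (1, 3)
    λ_7+ρ ↦ (6, 0)
    λ_8+ρ ↦ (6, 0)
    λ_9+ρ ↦ (2, 2)
    λ_10+ρ ↦ (0, 0)
    λ_11+ρ ↦ (0, 0)
    λ_12+ρ ↦ (0, 0)
    λ_13+ρ ↦ (2, 2)
    λ_14+ρ ↦ (2, 2)
    λ_15+ρ ↦ (6, 0)
    λ_16+ρ ↦ (0, 0)
    λ_17+ρ ↦ (6, 0)
    λ_18+ρ ↦ (1, 3)

Partition of {1..18} into 5 W_7-dot-orbits:

[[1, 7, 8, 15, 17], [2], [3, 9, 13, 14], [4, 6, 18], [5, 10, 11, 12, 16]]


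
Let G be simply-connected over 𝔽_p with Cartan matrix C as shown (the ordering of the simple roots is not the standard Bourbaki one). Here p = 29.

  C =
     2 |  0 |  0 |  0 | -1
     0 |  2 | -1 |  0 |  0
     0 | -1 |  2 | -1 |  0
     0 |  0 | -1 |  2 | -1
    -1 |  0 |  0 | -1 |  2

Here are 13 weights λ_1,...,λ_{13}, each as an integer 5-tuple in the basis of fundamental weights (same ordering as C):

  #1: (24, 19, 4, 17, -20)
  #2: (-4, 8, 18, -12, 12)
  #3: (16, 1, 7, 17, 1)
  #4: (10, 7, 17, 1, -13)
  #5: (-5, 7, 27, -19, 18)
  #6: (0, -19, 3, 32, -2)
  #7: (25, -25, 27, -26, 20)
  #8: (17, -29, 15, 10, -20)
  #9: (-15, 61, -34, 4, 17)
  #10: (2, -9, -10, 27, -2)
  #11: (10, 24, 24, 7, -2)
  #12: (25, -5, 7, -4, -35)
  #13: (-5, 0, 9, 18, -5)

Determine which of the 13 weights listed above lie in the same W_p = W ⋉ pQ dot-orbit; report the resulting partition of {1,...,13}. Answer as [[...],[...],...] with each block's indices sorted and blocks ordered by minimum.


Cartan matrix: type A_5 (|W|=720); un-permuting the 5 rows.

Ā_29 reps of the 13 weights (A_5, coords as presented):

    1: (14, 0, 4, 1, 4)
    2: (1, 8, 8, 10, 1)
    3: (1, 8, 8, 10, 1)
    4: (1, 8, 8, 10, 1)
    5: (3, 0, 10, 11, 4)
    6: (3, 0, 10, 11, 4)
    7: (1, 18, 3, 0, 4)
    8: (1, 8, 8, 10, 1)
    9: (14, 0, 4, 1, 4)
    10: (1, 8, 8, 10, 1)
    11: (3, 0, 10, 11, 4)
    12: (1, 18, 3, 0, 4)
    13: (3, 0, 10, 11, 4)

4 distinct reps among the 13 weights ⇒ 4 W_29-linkage classes:

[[1, 9], [2, 3, 4, 8, 10], [5, 6, 11, 13], [7, 12]]


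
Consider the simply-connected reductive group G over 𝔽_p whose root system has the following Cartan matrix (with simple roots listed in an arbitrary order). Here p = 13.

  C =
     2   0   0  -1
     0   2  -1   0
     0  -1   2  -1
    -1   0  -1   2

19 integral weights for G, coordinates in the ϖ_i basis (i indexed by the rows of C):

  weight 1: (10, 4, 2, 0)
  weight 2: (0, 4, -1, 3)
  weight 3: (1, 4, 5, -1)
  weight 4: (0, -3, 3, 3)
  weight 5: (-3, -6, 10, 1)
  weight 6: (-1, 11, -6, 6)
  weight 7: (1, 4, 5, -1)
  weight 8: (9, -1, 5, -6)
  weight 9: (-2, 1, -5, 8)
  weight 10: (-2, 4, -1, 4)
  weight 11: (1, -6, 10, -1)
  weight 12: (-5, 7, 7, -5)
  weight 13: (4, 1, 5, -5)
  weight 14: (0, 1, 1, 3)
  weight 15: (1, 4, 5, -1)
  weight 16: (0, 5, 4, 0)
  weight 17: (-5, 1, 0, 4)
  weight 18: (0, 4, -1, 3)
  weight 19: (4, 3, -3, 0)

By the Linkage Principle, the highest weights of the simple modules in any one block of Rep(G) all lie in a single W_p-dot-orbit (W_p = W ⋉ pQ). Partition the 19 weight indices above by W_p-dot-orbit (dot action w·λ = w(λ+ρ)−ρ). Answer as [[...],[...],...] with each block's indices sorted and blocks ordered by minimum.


Type A_4, rank 4, |W|=120; reorder rows/cols to standard.

Folding the 19 weights λ_j+ρ into Ā_13 (reps in the given 4-coord order):

  λ_1 → (4, 2, 1, 1)
  λ_2 → (1, 5, 0, 4)
  λ_3 → (2, 5, 6, 0)
  λ_4 → (1, 2, 2, 4)
  λ_5 → (2, 5, 6, 0)
  λ_6 → (1, 6, 5, 1)
  λ_7 → (2, 5, 6, 0)
  λ_8 → (5, 0, 1, 5)
  λ_9 → (1, 2, 2, 4)
  λ_10 → (1, 5, 0, 4)
  λ_11 → (2, 5, 6, 0)
  λ_12 → (1, 5, 0, 4)
  λ_13 → (1, 2, 2, 4)
  λ_14 → (1, 2, 2, 4)
  λ_15 → (2, 5, 6, 0)
  λ_16 → (1, 6, 5, 1)
  λ_17 → (4, 2, 1, 1)
  λ_18 → (1, 5, 0, 4)
  λ_19 → (4, 2, 1, 1)

These 19 weights hit 6 W_13-dot-orbits; sizes (3, 4, 5, 4, 2, 1):

[[1, 17, 19], [2, 10, 12, 18], [3, 5, 7, 11, 15], [4, 9, 13, 14], [6, 16], [8]]


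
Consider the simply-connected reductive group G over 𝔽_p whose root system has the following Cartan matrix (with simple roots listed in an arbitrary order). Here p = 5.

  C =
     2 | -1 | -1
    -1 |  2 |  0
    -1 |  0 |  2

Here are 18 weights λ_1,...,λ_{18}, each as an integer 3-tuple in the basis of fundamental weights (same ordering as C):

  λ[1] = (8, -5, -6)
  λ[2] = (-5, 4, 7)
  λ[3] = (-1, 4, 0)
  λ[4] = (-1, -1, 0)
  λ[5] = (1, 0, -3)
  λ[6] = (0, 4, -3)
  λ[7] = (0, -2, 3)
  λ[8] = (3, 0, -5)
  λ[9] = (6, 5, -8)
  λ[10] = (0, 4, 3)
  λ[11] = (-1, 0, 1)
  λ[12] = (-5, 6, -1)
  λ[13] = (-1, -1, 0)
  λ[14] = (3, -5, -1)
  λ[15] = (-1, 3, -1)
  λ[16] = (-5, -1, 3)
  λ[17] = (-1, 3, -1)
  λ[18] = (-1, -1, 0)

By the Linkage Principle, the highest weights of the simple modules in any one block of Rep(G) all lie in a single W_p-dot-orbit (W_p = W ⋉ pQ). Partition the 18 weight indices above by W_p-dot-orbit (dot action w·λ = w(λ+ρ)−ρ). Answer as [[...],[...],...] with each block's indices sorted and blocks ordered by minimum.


Type A_3, rank 3, |W|=24; reorder rows/cols to standard.

Alcove-folded reps (p=5, 18 weights, presented ϖ-order):

    1: (0, 0, 1)
    2: (1, 3, 0)
    3: (0, 4, 0)
    4: (0, 0, 1)
    5: (0, 1, 2)
    6: (1, 3, 0)
    7: (0, 1, 4)
    8: (0, 1, 4)
    9: (0, 1, 2)
    10: (0, 0, 1)
    11: (0, 1, 2)
    12: (0, 1, 2)
    13: (0, 0, 1)
    14: (0, 4, 0)
    15: (0, 4, 0)
    16: (0, 4, 0)
    17: (0, 4, 0)
    18: (0, 0, 1)

5 distinct reps among the 18 weights ⇒ 5 W_5-linkage classes:

[[1, 4, 10, 13, 18], [2, 6], [3, 14, 15, 16, 17], [5, 9, 11, 12], [7, 8]]


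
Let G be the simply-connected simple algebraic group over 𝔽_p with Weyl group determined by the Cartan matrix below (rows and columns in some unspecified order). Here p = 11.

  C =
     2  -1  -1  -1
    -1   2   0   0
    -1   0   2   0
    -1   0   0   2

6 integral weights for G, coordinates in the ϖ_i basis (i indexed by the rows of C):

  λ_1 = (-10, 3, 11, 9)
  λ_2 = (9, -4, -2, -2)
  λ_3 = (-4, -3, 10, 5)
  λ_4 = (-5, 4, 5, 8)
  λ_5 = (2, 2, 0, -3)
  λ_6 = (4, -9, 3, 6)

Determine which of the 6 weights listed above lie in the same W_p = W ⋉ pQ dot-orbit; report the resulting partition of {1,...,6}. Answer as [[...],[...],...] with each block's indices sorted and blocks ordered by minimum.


Root system D_4: the 4×4 matrix C matches after relabeling.

Folding the 6 weights λ_j+ρ into Ā_11 (reps in the given 4-coord order):

    1: (1, 3, 1, 1)
    2: (1, 3, 1, 1)
    3: (1, 2, 5, 0)
    4: (1, 0, 1, 4)
    5: (1, 3, 1, 2)
    6: (1, 3, 1, 2)

Partition of {1..6} into 4 W_11-dot-orbits:

[[1, 2], [3], [4], [5, 6]]


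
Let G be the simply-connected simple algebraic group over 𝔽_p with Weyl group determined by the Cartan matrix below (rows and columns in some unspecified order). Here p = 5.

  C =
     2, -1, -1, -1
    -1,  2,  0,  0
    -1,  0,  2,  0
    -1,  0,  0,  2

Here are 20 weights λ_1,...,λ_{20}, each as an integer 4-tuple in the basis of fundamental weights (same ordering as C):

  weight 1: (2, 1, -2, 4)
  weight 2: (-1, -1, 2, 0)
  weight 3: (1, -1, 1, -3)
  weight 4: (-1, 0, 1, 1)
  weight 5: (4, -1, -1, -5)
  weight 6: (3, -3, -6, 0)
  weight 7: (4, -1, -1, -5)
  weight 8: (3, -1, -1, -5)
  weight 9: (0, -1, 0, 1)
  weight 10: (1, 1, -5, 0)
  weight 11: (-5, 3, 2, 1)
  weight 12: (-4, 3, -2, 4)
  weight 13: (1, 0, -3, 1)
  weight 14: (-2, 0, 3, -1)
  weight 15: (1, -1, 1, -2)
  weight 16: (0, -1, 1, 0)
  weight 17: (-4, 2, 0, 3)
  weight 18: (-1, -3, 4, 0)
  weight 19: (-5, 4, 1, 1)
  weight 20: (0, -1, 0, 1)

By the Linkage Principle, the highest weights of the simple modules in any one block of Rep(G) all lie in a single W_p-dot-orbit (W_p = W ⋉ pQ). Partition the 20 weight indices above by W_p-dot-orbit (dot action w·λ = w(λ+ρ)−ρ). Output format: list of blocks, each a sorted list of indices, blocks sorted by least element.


C ↔ D_4 under row/col permutation; |W(D_4)| = 192.

λ_j+ρ reflected into Ā_5 (⟨·,θ^∨⟩≤5); 4-tuples as given:

  λ_1+ρ ↦ (0, 1, 2, 2) · λ_2+ρ ↦ (0, 0, 3, 1) · λ_3+ρ ↦ (0, 0, 2, 2) · λ_4+ρ ↦ (0, 1, 2, 2) · λ_5+ρ ↦ (0, 0, 0, 4) · λ_6+ρ ↦ (0, 1, 2, 2) · λ_7+ρ ↦ (0, 0, 0, 4) · λ_8+ρ ↦ (0, 0, 0, 4) · λ_9+ρ ↦ (1, 0, 1, 2) · λ_10+ρ ↦ (1, 0, 2, 1) · λ_11+ρ ↦ (1, 0, 1, 2) · λ_12+ρ ↦ (0, 0, 3, 1) · λ_13+ρ ↦ (0, 1, 2, 2) · λ_14+ρ ↦ (0, 0, 3, 1) · λ_15+ρ ↦ (1, 0, 2, 1) · λ_16+ρ ↦ (1, 0, 2, 1) · λ_17+ρ ↦ (1, 0, 2, 1) · λ_18+ρ ↦ (0, 0, 3, 1) · λ_19+ρ ↦ (0, 1, 2, 2) · λ_20+ρ ↦ (1, 0, 1, 2)

Partition of {1..20} into 6 W_5-dot-orbits:

[[1, 4, 6, 13, 19], [2, 12, 14, 18], [3], [5, 7, 8], [9, 11, 20], [10, 15, 16, 17]]


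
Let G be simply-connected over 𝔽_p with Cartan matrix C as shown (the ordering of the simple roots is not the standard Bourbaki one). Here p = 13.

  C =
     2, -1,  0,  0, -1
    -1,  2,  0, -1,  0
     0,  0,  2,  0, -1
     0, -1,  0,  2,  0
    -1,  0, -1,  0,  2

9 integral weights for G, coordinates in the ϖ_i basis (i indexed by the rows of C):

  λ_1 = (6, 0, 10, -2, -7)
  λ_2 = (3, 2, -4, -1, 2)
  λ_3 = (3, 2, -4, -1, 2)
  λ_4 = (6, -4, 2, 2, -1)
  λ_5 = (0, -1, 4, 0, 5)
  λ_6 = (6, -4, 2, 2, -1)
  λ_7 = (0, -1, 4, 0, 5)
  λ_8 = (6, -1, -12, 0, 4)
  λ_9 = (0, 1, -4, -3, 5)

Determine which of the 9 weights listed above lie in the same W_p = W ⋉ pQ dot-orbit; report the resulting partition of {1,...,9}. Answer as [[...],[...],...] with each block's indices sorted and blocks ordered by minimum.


Type A_5, rank 5, |W|=720; reorder rows/cols to standard.

Folding the 9 weights λ_j+ρ into Ā_13 (reps in the given 5-coord order):

    λ_1+ρ ↦ (1, 0, 5, 1, 6)
    λ_2+ρ ↦ (4, 3, 3, 0, 0)
    λ_3+ρ ↦ (4, 3, 3, 0, 0)
    λ_4+ρ ↦ (4, 3, 3, 0, 0)
    λ_5+ρ ↦ (1, 0, 5, 1, 6)
    λ_6+ρ ↦ (4, 3, 3, 0, 0)
    λ_7+ρ ↦ (1, 0, 5, 1, 6)
    λ_8+ρ ↦ (1, 0, 5, 1, 6)
    λ_9+ρ ↦ (1, 0, 3, 2, 3)

3 distinct reps among the 9 weights ⇒ 3 W_13-linkage classes:

[[1, 5, 7, 8], [2, 3, 4, 6], [9]]


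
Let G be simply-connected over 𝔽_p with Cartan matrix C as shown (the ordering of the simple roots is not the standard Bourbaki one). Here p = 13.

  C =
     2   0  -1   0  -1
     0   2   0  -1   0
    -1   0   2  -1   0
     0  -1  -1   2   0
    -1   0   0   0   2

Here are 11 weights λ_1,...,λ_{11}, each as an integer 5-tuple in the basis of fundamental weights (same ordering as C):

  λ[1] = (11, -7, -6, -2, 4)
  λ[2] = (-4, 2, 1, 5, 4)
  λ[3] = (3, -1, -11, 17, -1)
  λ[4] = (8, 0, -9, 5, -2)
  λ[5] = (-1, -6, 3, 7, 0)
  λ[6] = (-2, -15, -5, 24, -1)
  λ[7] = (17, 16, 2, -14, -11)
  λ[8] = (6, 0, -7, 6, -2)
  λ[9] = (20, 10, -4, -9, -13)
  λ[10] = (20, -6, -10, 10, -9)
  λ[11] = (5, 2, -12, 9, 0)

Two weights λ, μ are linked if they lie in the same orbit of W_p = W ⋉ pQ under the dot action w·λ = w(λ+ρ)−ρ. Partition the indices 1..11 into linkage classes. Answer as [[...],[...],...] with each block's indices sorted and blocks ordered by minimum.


Cartan matrix: type A_5 (|W|=720); un-permuting the 5 rows.

Alcove-folded reps (p=13, 11 weights, presented ϖ-order):

  [1] (0, 1, 6, 1, 1)
  [2] (2, 3, 1, 5, 2)
  [3] (0, 5, 4, 3, 1)
  [4] (0, 1, 6, 1, 1)
  [5] (0, 5, 4, 3, 1)
  [6] (0, 1, 6, 1, 1)
  [7] (2, 3, 1, 5, 2)
  [8] (0, 1, 6, 1, 1)
  [9] (2, 3, 1, 5, 2)
  [10] (2, 3, 1, 5, 2)
  [11] (1, 2, 5, 1, 4)

Linkage partition of the 11 weights (4 classes, p=13):

[[1, 4, 6, 8], [2, 7, 9, 10], [3, 5], [11]]


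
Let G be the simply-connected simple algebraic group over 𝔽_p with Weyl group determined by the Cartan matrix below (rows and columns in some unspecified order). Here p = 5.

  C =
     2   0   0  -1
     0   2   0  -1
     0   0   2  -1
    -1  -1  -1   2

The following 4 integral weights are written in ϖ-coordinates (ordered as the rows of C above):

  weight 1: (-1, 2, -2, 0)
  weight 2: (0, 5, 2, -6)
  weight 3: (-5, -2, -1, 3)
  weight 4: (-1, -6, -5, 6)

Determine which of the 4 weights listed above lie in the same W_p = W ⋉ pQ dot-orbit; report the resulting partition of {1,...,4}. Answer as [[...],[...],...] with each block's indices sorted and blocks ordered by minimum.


Type D_4, rank 4, |W|=192; reorder rows/cols to standard.

Each λ_j+ρ reduced to Ā_5; 4-tuples below use C's row order:

    1: (0, 3, 1, 0)
    2: (3, 0, 1, 0)
    3: (3, 0, 1, 0)
    4: (0, 1, 0, 2)

Partition of {1..4} into 3 W_5-dot-orbits:

[[1], [2, 3], [4]]
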